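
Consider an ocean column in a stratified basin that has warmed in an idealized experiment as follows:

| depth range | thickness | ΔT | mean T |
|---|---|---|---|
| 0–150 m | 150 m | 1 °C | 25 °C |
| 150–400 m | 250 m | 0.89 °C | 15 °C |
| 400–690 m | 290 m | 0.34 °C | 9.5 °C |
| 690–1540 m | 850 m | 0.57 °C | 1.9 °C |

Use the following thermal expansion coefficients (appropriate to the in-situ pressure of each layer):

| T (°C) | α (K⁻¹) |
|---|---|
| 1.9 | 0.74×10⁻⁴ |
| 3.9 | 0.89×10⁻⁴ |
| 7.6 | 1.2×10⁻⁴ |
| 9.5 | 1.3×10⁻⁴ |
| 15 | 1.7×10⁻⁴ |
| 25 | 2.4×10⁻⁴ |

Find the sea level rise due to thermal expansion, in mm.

122 mm

Layer 1 at 25 °C → α = 2.4×10⁻⁴ K⁻¹
Layer 2 at 15 °C → α = 1.7×10⁻⁴ K⁻¹
Layer 3 at 9.5 °C → α = 1.3×10⁻⁴ K⁻¹
Layer 4 at 1.9 °C → α = 0.74×10⁻⁴ K⁻¹
0–150 m: 2.4×10⁻⁴ × 1 × 150 = 0.03600 m
Layer 2: 1.7×10⁻⁴ × 0.89 × 250 = 0.037825 m
400–690 m: 290 × 1.3×10⁻⁴ × 0.34 = 0.012818 m
0.57 × 850 × 0.74×10⁻⁴ = 0.035853 m
Δh = 0.03600 + 0.037825 + 0.012818 + 0.035853 = 0.122496 m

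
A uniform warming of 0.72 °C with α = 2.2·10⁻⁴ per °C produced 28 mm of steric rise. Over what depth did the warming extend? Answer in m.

H = Δh/(αΔT) = 0.028 / (2.2×10⁻⁴ × 0.72) ≈ 176.8 m

H ≈ 177 m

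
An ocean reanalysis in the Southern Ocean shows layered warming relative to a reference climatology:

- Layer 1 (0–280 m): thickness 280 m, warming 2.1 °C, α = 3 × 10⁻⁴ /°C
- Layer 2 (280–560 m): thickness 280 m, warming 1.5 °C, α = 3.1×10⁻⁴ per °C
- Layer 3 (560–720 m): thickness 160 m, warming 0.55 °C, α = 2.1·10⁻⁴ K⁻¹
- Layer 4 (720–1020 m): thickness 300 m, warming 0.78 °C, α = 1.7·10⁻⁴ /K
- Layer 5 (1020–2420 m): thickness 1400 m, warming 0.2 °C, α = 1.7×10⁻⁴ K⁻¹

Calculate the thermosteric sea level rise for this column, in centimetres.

2.1 × 3×10⁻⁴ × 280 = 0.17640 m
Layer 2: 1.5 × 3.1×10⁻⁴ × 280 = 0.13020 m
560–720 m: 0.55 × 2.1×10⁻⁴ × 160 = 0.01848 m
0.78 × 1.7×10⁻⁴ × 300 = 0.03978 m
1400 × 0.2 × 1.7×10⁻⁴ = 0.04760 m
Δh = 0.17640 + 0.13020 + 0.01848 + 0.03978 + 0.04760 = 0.41246 m ≈ 41.2 cm

Δh ≈ 41.2 cm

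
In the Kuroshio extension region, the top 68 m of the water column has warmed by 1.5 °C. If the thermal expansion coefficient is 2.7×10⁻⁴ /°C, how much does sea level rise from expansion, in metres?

Δh = αΔT·H = 2.7×10⁻⁴ × 1.5 × 68 = 0.02754 m

Δh = 0.0275 m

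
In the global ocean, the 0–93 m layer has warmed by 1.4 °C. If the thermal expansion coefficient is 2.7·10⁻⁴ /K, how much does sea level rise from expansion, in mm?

Δh = αΔT·H = 2.7×10⁻⁴ × 1.4 × 93 = 0.035154 m

Δh = 35.2 mm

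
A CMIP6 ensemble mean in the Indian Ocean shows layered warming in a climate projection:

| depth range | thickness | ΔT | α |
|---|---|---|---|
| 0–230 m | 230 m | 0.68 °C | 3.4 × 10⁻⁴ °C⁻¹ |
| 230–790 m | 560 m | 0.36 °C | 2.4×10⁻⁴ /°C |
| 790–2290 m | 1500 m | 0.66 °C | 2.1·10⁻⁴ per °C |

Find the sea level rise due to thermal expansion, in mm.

Δh = 310 mm

Layer 1: 3.4×10⁻⁴ × 230 × 0.68 = 0.053176 m
560 × 2.4×10⁻⁴ × 0.36 = 0.048384 m
Layer 3: 1500 × 2.1×10⁻⁴ × 0.66 = 0.20790 m
Δh = 0.053176 + 0.048384 + 0.20790 = 0.30946 m ≈ 310 mm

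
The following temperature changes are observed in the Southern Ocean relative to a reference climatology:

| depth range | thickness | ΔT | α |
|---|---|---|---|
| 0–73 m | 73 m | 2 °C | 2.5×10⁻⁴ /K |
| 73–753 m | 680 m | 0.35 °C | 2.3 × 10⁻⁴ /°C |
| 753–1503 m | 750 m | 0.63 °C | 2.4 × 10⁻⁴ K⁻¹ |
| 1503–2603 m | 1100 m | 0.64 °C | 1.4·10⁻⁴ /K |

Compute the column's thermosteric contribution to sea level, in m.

Δh = 0.30 m

Layer 1: 2.5×10⁻⁴ × 73 × 2 = 0.03650 m
0.35 × 2.3×10⁻⁴ × 680 = 0.05474 m
753–1503 m: 2.4×10⁻⁴ × 750 × 0.63 = 0.11340 m
Layer 4: 1.4×10⁻⁴ × 1100 × 0.64 = 0.09856 m
Δh = 0.03650 + 0.05474 + 0.11340 + 0.09856 = 0.30320 m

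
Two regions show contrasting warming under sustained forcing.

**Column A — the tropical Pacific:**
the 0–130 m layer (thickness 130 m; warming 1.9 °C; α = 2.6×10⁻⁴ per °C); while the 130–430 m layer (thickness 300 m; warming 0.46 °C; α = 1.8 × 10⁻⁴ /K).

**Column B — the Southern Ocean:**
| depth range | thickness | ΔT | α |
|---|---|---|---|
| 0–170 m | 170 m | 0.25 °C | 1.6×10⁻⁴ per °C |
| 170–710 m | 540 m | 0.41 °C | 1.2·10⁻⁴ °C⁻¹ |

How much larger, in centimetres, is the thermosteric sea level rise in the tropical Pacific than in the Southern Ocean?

5.6 cm larger

A 0–130 m: 2.6×10⁻⁴ × 130 × 1.9 = 0.06422 m
A Layer 2: 0.46 × 1.8×10⁻⁴ × 300 = 0.02484 m
A total: 0.08906 m
B 170 × 0.25 × 1.6×10⁻⁴ = 0.00680 m
B 170–710 m: 0.41 × 540 × 1.2×10⁻⁴ = 0.026568 m
B total: 0.033368 m
Difference: 0.08906 − 0.033368 = 0.055692 m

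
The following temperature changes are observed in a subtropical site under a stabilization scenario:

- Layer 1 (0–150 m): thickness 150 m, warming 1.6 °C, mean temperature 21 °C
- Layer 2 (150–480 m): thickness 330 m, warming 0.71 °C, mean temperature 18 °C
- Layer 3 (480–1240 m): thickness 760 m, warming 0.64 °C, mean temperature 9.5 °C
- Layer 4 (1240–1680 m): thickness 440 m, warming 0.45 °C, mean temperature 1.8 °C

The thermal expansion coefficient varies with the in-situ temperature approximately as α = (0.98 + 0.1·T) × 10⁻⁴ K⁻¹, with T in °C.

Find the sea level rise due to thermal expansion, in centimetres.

about 26 cm

Layer 1: α = (0.98 + 0.1×21)×10⁻⁴ = 3.08×10⁻⁴ K⁻¹
Layer 2: α = (0.98 + 0.1×18)×10⁻⁴ = 2.78×10⁻⁴ K⁻¹
Layer 3: α = (0.98 + 0.1×9.5)×10⁻⁴ = 1.93×10⁻⁴ K⁻¹
Layer 4: α = (0.98 + 0.1×1.8)×10⁻⁴ = 1.16×10⁻⁴ K⁻¹
0–150 m: 3.08×10⁻⁴ × 1.6 × 150 = 0.07392 m
0.71 × 2.78×10⁻⁴ × 330 = 0.0651354 m
Layer 3: 0.64 × 760 × 1.93×10⁻⁴ = 0.0938752 m
Layer 4: 0.45 × 440 × 1.16×10⁻⁴ = 0.022968 m
Δh = 0.07392 + 0.0651354 + 0.0938752 + 0.022968 = 0.2558986 m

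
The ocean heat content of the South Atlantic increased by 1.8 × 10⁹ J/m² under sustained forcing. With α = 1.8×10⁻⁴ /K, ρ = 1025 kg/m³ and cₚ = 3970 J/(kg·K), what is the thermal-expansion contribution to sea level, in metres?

Δh = αQ/(ρcₚ) = 1.8×10⁻⁴ × 1.8×10⁹ / (1025 × 3970) ≈ 0.079622 m

0.080 m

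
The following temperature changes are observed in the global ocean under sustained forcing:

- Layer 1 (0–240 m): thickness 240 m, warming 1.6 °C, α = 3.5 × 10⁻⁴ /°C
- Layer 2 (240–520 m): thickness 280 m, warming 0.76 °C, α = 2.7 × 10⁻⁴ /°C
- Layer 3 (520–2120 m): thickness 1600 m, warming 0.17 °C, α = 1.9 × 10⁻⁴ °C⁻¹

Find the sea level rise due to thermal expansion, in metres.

Δh = 0.24 m

0–240 m: 240 × 1.6 × 3.5×10⁻⁴ = 0.13440 m
240–520 m: 2.7×10⁻⁴ × 0.76 × 280 = 0.057456 m
520–2120 m: 1.9×10⁻⁴ × 0.17 × 1600 = 0.05168 m
Δh = 0.13440 + 0.057456 + 0.05168 = 0.243536 m ≈ 0.24 m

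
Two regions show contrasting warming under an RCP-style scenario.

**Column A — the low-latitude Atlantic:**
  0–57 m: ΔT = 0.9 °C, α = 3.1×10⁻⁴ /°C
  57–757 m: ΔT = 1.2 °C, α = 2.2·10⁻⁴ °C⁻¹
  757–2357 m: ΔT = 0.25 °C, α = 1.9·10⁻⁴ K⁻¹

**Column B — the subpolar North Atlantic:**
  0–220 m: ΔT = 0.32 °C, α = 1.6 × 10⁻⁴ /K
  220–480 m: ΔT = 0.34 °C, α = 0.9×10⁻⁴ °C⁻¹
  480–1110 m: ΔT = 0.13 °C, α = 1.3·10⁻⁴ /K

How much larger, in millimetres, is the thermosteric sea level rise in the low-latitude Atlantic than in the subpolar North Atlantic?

250 mm larger

A Layer 1: 0.9 × 57 × 3.1×10⁻⁴ = 0.015903 m
A 700 × 2.2×10⁻⁴ × 1.2 = 0.18480 m
A Layer 3: 1.9×10⁻⁴ × 1600 × 0.25 = 0.07600 m
A total: 0.276703 m
B Layer 1: 0.32 × 220 × 1.6×10⁻⁴ = 0.011264 m
B Layer 2: 0.34 × 0.9×10⁻⁴ × 260 = 0.007956 m
B Layer 3: 1.3×10⁻⁴ × 630 × 0.13 = 0.010647 m
B total: 0.029867 m
Difference: 0.276703 − 0.029867 = 0.246836 m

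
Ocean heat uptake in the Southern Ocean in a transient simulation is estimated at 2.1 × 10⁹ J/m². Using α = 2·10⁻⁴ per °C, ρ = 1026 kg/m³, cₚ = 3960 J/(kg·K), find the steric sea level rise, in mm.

Δh = αQ/(ρcₚ) = 2×10⁻⁴ × 2.1×10⁹ / (1026 × 3960) ≈ 0.10337 m

103 mm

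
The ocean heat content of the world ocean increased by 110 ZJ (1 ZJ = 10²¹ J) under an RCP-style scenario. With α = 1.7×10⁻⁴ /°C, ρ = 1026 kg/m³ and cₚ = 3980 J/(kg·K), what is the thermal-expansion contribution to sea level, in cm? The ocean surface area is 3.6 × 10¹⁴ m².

about 1.3 cm

Per unit area: Q = 110×10²¹ / (3.6×10¹⁴) ≈ 3.056×10⁸ J/m²
Δh = αQ/(ρcₚ) = 1.7×10⁻⁴ × 3.056×10⁸ / (1026 × 3980) ≈ 0.012722 m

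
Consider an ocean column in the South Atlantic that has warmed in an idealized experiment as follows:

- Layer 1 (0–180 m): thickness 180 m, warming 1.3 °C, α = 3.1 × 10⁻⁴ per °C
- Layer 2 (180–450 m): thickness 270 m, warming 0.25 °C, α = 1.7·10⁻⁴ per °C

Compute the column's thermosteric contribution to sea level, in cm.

0–180 m: 3.1×10⁻⁴ × 1.3 × 180 = 0.07254 m
Layer 2: 270 × 0.25 × 1.7×10⁻⁴ = 0.011475 m
Δh = 0.07254 + 0.011475 = 0.084015 m ≈ 8.4 cm

Δh ≈ 8.4 cm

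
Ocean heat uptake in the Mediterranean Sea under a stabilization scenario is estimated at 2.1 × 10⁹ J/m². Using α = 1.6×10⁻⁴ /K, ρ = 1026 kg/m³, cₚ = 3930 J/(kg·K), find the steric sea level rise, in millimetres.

83.3 mm of thermosteric rise

Δh = αQ/(ρcₚ) = 1.6×10⁻⁴ × 2.1×10⁹ / (1026 × 3930) ≈ 0.08333 m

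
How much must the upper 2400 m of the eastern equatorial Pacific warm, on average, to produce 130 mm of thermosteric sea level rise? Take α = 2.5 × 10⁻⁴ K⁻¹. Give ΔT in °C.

ΔT ≈ 0.217 °C

ΔT = Δh/(αH) = 0.13 / (2.5×10⁻⁴ × 2400) ≈ 0.2167 °C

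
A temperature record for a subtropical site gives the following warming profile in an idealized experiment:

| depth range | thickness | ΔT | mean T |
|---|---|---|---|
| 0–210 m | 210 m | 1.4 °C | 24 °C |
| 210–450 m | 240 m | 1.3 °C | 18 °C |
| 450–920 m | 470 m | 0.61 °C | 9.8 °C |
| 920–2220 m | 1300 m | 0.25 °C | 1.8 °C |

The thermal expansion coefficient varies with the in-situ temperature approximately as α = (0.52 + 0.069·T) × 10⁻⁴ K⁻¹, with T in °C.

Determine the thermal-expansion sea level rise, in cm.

Layer 1: α = (0.52 + 0.069×24)×10⁻⁴ = 2.176×10⁻⁴ K⁻¹
Layer 2: α = (0.52 + 0.069×18)×10⁻⁴ = 1.762×10⁻⁴ K⁻¹
Layer 3: α = (0.52 + 0.069×9.8)×10⁻⁴ = 1.1962×10⁻⁴ K⁻¹
Layer 4: α = (0.52 + 0.069×1.8)×10⁻⁴ = 0.6442×10⁻⁴ K⁻¹
0–210 m: 2.176×10⁻⁴ × 1.4 × 210 = 0.0639744 m
Layer 2: 240 × 1.762×10⁻⁴ × 1.3 = 0.0549744 m
Layer 3: 1.1962×10⁻⁴ × 470 × 0.61 = 0.034295054 m
1300 × 0.6442×10⁻⁴ × 0.25 = 0.0209365 m
Δh = 0.0639744 + 0.0549744 + 0.034295054 + 0.0209365 = 0.174180354 m ≈ 17.4 cm

Δh = 17.4 cm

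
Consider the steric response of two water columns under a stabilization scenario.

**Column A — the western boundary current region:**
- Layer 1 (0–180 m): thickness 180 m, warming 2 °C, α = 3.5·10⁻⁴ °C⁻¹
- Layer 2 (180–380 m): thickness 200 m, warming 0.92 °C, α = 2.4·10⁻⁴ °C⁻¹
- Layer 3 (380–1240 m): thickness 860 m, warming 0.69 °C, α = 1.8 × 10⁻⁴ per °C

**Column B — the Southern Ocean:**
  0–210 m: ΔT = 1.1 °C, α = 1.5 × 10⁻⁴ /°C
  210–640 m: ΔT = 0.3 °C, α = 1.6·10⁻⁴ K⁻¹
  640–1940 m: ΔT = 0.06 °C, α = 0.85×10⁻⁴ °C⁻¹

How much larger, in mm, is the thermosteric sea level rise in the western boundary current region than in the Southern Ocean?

220 mm

A Layer 1: 3.5×10⁻⁴ × 180 × 2 = 0.12600 m
A 180–380 m: 200 × 2.4×10⁻⁴ × 0.92 = 0.04416 m
A 860 × 1.8×10⁻⁴ × 0.69 = 0.106812 m
A total: 0.276972 m
B 0–210 m: 1.1 × 210 × 1.5×10⁻⁴ = 0.03465 m
B 430 × 1.6×10⁻⁴ × 0.3 = 0.02064 m
B Layer 3: 0.06 × 1300 × 0.85×10⁻⁴ = 0.00663 m
B total: 0.06192 m
Difference: 0.276972 − 0.06192 = 0.215052 m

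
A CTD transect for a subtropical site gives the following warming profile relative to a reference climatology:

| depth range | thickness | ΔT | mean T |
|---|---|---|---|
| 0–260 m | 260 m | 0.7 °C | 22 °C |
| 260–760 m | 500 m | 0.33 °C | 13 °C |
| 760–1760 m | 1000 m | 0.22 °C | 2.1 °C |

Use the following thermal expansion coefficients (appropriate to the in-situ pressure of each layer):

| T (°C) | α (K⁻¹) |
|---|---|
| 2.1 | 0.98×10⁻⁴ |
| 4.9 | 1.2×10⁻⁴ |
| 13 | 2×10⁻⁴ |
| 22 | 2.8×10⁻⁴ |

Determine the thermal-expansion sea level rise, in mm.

106 mm of thermosteric rise

Layer 1 at 22 °C → α = 2.8×10⁻⁴ K⁻¹
Layer 2 at 13 °C → α = 2×10⁻⁴ K⁻¹
Layer 3 at 2.1 °C → α = 0.98×10⁻⁴ K⁻¹
Layer 1: 260 × 0.7 × 2.8×10⁻⁴ = 0.05096 m
Layer 2: 2×10⁻⁴ × 500 × 0.33 = 0.03300 m
Layer 3: 0.98×10⁻⁴ × 1000 × 0.22 = 0.02156 m
Δh = 0.05096 + 0.03300 + 0.02156 = 0.10552 m ≈ 106 mm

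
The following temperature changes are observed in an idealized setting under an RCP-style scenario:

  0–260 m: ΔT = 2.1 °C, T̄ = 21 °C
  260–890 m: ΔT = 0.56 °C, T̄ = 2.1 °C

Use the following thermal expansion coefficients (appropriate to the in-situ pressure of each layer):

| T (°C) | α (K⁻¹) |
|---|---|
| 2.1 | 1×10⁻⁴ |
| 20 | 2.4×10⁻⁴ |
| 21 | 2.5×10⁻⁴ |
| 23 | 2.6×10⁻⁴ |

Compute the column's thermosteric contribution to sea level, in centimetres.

about 17.2 cm

Layer 1 at 21 °C → α = 2.5×10⁻⁴ K⁻¹
Layer 2 at 2.1 °C → α = 1×10⁻⁴ K⁻¹
2.5×10⁻⁴ × 2.1 × 260 = 0.13650 m
Layer 2: 630 × 1×10⁻⁴ × 0.56 = 0.03528 m
Δh = 0.13650 + 0.03528 = 0.17178 m ≈ 17.2 cm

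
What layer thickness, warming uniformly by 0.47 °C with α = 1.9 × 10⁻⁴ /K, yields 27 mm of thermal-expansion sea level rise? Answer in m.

H = Δh/(αΔT) = 0.027 / (1.9×10⁻⁴ × 0.47) ≈ 302.4 m

302 m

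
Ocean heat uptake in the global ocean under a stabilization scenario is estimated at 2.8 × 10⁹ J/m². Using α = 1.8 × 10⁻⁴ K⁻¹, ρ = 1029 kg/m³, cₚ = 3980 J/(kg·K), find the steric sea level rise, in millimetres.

120 mm of thermosteric rise

Δh = αQ/(ρcₚ) = 1.8×10⁻⁴ × 2.8×10⁹ / (1029 × 3980) ≈ 0.12306 m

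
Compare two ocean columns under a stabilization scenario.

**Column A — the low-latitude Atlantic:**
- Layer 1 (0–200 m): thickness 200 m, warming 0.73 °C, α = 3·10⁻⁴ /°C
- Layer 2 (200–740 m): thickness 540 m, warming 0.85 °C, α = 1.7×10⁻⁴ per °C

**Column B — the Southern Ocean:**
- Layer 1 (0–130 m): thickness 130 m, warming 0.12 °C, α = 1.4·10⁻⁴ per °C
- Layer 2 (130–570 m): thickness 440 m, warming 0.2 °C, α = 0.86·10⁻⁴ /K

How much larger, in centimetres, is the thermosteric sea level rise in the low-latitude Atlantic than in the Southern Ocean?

11 cm

A 0–200 m: 3×10⁻⁴ × 200 × 0.73 = 0.04380 m
A 1.7×10⁻⁴ × 0.85 × 540 = 0.07803 m
A total: 0.12183 m
B Layer 1: 1.4×10⁻⁴ × 0.12 × 130 = 0.002184 m
B 440 × 0.2 × 0.86×10⁻⁴ = 0.007568 m
B total: 0.009752 m
Difference: 0.12183 − 0.009752 = 0.112078 m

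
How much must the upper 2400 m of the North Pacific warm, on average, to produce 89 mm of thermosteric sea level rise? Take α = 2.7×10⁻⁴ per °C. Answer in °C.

0.137 °C

ΔT = Δh/(αH) = 0.089 / (2.7×10⁻⁴ × 2400) ≈ 0.1373 °C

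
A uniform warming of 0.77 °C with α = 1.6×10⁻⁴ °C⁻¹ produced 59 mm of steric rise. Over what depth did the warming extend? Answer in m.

480 m

H = Δh/(αΔT) = 0.059 / (1.6×10⁻⁴ × 0.77) ≈ 478.9 m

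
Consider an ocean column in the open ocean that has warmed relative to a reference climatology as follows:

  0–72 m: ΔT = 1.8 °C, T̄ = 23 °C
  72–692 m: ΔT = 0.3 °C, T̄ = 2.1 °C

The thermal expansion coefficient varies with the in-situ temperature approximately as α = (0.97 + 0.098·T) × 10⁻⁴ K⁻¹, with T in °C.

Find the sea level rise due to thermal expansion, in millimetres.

Layer 1: α = (0.97 + 0.098×23)×10⁻⁴ = 3.224×10⁻⁴ K⁻¹
Layer 2: α = (0.97 + 0.098×2.1)×10⁻⁴ = 1.1758×10⁻⁴ K⁻¹
0–72 m: 72 × 1.8 × 3.224×10⁻⁴ = 0.04178304 m
72–692 m: 1.1758×10⁻⁴ × 620 × 0.3 = 0.02186988 m
Δh = 0.04178304 + 0.02186988 = 0.06365292 m

about 64 mm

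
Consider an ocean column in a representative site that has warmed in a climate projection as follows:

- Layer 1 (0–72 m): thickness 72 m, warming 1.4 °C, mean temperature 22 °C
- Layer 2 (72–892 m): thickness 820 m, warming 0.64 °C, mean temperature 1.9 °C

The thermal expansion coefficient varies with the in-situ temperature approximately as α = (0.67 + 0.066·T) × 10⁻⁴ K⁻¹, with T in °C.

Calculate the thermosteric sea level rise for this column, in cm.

about 6.31 cm

Layer 1: α = (0.67 + 0.066×22)×10⁻⁴ = 2.122×10⁻⁴ K⁻¹
Layer 2: α = (0.67 + 0.066×1.9)×10⁻⁴ = 0.7954×10⁻⁴ K⁻¹
2.122×10⁻⁴ × 72 × 1.4 = 0.02138976 m
0.64 × 820 × 0.7954×10⁻⁴ = 0.041742592 m
Δh = 0.02138976 + 0.041742592 = 0.063132352 m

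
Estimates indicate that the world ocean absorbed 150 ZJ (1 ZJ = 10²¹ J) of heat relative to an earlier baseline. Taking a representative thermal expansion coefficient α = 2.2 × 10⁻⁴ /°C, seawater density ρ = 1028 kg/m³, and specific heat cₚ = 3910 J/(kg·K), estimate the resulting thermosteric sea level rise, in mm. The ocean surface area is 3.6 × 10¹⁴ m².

22.8 mm of thermosteric rise

Per unit area: Q = 150×10²¹ / (3.6×10¹⁴) ≈ 4.167×10⁸ J/m²
Δh = αQ/(ρcₚ) = 2.2×10⁻⁴ × 4.167×10⁸ / (1028 × 3910) ≈ 0.022807 m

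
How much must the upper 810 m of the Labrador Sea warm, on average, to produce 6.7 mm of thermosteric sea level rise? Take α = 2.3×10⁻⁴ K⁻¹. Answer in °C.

ΔT = Δh/(αH) = 0.0067 / (2.3×10⁻⁴ × 810) ≈ 0.03596 °C

about 0.0360 °C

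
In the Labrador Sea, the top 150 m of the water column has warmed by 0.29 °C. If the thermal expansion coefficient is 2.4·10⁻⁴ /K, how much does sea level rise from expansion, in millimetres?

Δh = αΔT·H = 2.4×10⁻⁴ × 0.29 × 150 = 0.01044 m

about 10.4 mm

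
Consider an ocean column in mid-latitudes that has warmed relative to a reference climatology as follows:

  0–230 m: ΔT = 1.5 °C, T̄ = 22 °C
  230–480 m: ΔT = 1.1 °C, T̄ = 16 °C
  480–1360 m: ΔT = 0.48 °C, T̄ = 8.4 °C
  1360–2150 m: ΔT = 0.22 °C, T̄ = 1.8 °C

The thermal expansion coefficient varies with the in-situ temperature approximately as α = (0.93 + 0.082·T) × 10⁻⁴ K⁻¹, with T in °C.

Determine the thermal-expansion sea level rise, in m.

Layer 1: α = (0.93 + 0.082×22)×10⁻⁴ = 2.734×10⁻⁴ K⁻¹
Layer 2: α = (0.93 + 0.082×16)×10⁻⁴ = 2.242×10⁻⁴ K⁻¹
Layer 3: α = (0.93 + 0.082×8.4)×10⁻⁴ = 1.6188×10⁻⁴ K⁻¹
Layer 4: α = (0.93 + 0.082×1.8)×10⁻⁴ = 1.0776×10⁻⁴ K⁻¹
0–230 m: 2.734×10⁻⁴ × 1.5 × 230 = 0.094323 m
Layer 2: 250 × 2.242×10⁻⁴ × 1.1 = 0.061655 m
0.48 × 1.6188×10⁻⁴ × 880 = 0.068378112 m
1.0776×10⁻⁴ × 790 × 0.22 = 0.018728688 m
Δh = 0.094323 + 0.061655 + 0.068378112 + 0.018728688 = 0.2430848 m

Δh = 0.243 m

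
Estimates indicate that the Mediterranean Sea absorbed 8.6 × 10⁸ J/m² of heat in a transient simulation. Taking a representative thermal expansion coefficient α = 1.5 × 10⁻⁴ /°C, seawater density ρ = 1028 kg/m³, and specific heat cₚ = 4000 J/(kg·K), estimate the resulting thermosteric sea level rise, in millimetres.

Δh = αQ/(ρcₚ) = 1.5×10⁻⁴ × 8.6×10⁸ / (1028 × 4000) ≈ 0.031372 m

Δh = 31.4 mm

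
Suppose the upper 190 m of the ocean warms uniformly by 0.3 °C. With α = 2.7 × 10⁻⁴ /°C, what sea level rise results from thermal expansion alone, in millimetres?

about 15.4 mm

Δh = αΔT·H = 2.7×10⁻⁴ × 0.3 × 190 = 0.01539 m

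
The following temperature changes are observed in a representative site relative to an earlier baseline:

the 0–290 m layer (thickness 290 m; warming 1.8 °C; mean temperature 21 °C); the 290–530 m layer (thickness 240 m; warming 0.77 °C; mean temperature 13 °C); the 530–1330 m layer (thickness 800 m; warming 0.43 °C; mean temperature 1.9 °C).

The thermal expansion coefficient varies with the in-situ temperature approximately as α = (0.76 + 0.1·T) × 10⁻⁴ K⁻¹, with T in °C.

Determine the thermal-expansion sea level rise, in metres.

Layer 1: α = (0.76 + 0.1×21)×10⁻⁴ = 2.86×10⁻⁴ K⁻¹
Layer 2: α = (0.76 + 0.1×13)×10⁻⁴ = 2.06×10⁻⁴ K⁻¹
Layer 3: α = (0.76 + 0.1×1.9)×10⁻⁴ = 0.95×10⁻⁴ K⁻¹
Layer 1: 290 × 2.86×10⁻⁴ × 1.8 = 0.149292 m
Layer 2: 2.06×10⁻⁴ × 240 × 0.77 = 0.0380688 m
530–1330 m: 0.43 × 0.95×10⁻⁴ × 800 = 0.03268 m
Δh = 0.149292 + 0.0380688 + 0.03268 = 0.2200408 m

Δh ≈ 0.22 m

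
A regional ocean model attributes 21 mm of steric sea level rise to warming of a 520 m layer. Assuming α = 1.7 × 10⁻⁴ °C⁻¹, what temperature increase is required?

ΔT ≈ 0.238 K

ΔT = Δh/(αH) = 0.021 / (1.7×10⁻⁴ × 520) ≈ 0.2376 K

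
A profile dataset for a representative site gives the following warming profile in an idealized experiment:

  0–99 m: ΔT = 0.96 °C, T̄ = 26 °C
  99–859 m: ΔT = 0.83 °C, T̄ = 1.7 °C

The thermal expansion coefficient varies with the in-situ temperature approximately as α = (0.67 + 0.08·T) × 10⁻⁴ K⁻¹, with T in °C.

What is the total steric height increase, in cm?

Layer 1: α = (0.67 + 0.08×26)×10⁻⁴ = 2.75×10⁻⁴ K⁻¹
Layer 2: α = (0.67 + 0.08×1.7)×10⁻⁴ = 0.806×10⁻⁴ K⁻¹
0–99 m: 0.96 × 2.75×10⁻⁴ × 99 = 0.026136 m
760 × 0.806×10⁻⁴ × 0.83 = 0.05084248 m
Δh = 0.026136 + 0.05084248 = 0.07697848 m ≈ 7.70 cm

Δh ≈ 7.70 cm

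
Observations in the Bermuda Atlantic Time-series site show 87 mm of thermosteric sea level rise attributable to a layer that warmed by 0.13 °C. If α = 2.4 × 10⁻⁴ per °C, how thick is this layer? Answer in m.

H ≈ 2790 m

H = Δh/(αΔT) = 0.087 / (2.4×10⁻⁴ × 0.13) ≈ 2788 m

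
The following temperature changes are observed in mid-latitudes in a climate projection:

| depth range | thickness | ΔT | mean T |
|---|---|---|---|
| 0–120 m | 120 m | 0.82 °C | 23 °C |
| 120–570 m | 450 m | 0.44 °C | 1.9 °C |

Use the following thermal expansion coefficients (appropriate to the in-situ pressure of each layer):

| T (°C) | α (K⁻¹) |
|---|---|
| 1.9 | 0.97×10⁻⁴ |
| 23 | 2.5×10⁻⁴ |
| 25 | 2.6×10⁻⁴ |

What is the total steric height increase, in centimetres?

4.38 cm of thermosteric rise

Layer 1 at 23 °C → α = 2.5×10⁻⁴ K⁻¹
Layer 2 at 1.9 °C → α = 0.97×10⁻⁴ K⁻¹
0.82 × 120 × 2.5×10⁻⁴ = 0.02460 m
Layer 2: 450 × 0.44 × 0.97×10⁻⁴ = 0.019206 m
Δh = 0.02460 + 0.019206 = 0.043806 m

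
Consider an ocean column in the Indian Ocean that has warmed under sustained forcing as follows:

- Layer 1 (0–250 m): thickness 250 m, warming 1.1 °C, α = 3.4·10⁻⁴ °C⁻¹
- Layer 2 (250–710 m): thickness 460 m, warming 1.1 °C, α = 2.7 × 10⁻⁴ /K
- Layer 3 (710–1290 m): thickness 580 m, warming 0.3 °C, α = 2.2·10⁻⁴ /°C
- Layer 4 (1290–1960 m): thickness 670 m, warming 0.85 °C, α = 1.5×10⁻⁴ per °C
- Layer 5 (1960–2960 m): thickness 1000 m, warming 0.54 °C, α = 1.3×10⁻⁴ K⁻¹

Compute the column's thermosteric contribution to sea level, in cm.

about 42.4 cm

Layer 1: 3.4×10⁻⁴ × 1.1 × 250 = 0.09350 m
Layer 2: 2.7×10⁻⁴ × 1.1 × 460 = 0.13662 m
Layer 3: 580 × 0.3 × 2.2×10⁻⁴ = 0.03828 m
1290–1960 m: 1.5×10⁻⁴ × 0.85 × 670 = 0.085425 m
1960–2960 m: 1.3×10⁻⁴ × 0.54 × 1000 = 0.07020 m
Δh = 0.09350 + 0.13662 + 0.03828 + 0.085425 + 0.07020 = 0.424025 m ≈ 42.4 cm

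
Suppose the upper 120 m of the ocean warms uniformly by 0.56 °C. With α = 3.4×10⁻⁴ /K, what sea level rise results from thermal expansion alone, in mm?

23 mm of thermosteric rise

Δh = αΔT·H = 3.4×10⁻⁴ × 0.56 × 120 = 0.022848 m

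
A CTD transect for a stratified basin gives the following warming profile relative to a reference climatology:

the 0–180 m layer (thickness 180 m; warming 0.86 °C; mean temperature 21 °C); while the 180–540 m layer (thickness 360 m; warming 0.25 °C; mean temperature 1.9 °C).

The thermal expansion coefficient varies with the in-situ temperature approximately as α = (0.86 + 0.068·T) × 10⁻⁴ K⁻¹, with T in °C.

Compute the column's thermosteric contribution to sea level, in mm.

Layer 1: α = (0.86 + 0.068×21)×10⁻⁴ = 2.288×10⁻⁴ K⁻¹
Layer 2: α = (0.86 + 0.068×1.9)×10⁻⁴ = 0.9892×10⁻⁴ K⁻¹
0–180 m: 0.86 × 2.288×10⁻⁴ × 180 = 0.03541824 m
0.25 × 360 × 0.9892×10⁻⁴ = 0.0089028 m
Δh = 0.03541824 + 0.0089028 = 0.04432104 m ≈ 44.3 mm

about 44.3 mm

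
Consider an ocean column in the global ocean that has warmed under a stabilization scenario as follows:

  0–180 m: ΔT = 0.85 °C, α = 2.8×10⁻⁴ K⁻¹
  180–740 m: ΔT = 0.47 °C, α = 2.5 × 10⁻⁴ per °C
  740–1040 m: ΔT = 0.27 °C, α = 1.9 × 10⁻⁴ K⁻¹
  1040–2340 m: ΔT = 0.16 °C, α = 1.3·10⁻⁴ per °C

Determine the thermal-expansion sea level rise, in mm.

151 mm

Layer 1: 2.8×10⁻⁴ × 180 × 0.85 = 0.04284 m
2.5×10⁻⁴ × 560 × 0.47 = 0.06580 m
Layer 3: 0.27 × 1.9×10⁻⁴ × 300 = 0.01539 m
1300 × 0.16 × 1.3×10⁻⁴ = 0.02704 m
Δh = 0.04284 + 0.06580 + 0.01539 + 0.02704 = 0.15107 m ≈ 151 mm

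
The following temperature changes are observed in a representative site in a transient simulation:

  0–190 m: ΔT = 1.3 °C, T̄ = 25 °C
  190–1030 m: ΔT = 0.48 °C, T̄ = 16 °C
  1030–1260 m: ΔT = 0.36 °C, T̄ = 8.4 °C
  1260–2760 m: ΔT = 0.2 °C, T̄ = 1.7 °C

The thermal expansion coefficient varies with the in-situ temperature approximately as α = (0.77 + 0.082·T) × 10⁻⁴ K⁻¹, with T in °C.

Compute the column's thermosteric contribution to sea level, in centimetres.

Layer 1: α = (0.77 + 0.082×25)×10⁻⁴ = 2.82×10⁻⁴ K⁻¹
Layer 2: α = (0.77 + 0.082×16)×10⁻⁴ = 2.082×10⁻⁴ K⁻¹
Layer 3: α = (0.77 + 0.082×8.4)×10⁻⁴ = 1.4588×10⁻⁴ K⁻¹
Layer 4: α = (0.77 + 0.082×1.7)×10⁻⁴ = 0.9094×10⁻⁴ K⁻¹
190 × 1.3 × 2.82×10⁻⁴ = 0.069654 m
840 × 2.082×10⁻⁴ × 0.48 = 0.08394624 m
1030–1260 m: 0.36 × 1.4588×10⁻⁴ × 230 = 0.012078864 m
1260–2760 m: 0.9094×10⁻⁴ × 1500 × 0.2 = 0.027282 m
Δh = 0.069654 + 0.08394624 + 0.012078864 + 0.027282 = 0.192961104 m ≈ 19 cm

19 cm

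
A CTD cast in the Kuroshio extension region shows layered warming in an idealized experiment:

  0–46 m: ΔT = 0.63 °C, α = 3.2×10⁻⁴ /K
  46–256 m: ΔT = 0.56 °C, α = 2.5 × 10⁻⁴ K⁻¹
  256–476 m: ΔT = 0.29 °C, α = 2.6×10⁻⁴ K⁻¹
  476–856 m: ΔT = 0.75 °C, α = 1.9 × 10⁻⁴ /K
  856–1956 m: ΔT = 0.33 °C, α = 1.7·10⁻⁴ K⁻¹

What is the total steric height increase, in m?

0–46 m: 46 × 3.2×10⁻⁴ × 0.63 = 0.0092736 m
210 × 0.56 × 2.5×10⁻⁴ = 0.02940 m
Layer 3: 2.6×10⁻⁴ × 0.29 × 220 = 0.016588 m
Layer 4: 0.75 × 1.9×10⁻⁴ × 380 = 0.05415 m
Layer 5: 0.33 × 1100 × 1.7×10⁻⁴ = 0.06171 m
Δh = 0.0092736 + 0.02940 + 0.016588 + 0.05415 + 0.06171 = 0.1711216 m ≈ 0.171 m

Δh = 0.171 m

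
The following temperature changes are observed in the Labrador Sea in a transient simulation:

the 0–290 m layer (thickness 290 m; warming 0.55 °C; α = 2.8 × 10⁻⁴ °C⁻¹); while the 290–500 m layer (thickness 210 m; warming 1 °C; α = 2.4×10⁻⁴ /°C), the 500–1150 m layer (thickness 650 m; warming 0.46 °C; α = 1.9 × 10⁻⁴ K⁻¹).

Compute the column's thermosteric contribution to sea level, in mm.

Δh = 150 mm

Layer 1: 0.55 × 2.8×10⁻⁴ × 290 = 0.04466 m
290–500 m: 2.4×10⁻⁴ × 1 × 210 = 0.05040 m
Layer 3: 1.9×10⁻⁴ × 0.46 × 650 = 0.05681 m
Δh = 0.04466 + 0.05040 + 0.05681 = 0.15187 m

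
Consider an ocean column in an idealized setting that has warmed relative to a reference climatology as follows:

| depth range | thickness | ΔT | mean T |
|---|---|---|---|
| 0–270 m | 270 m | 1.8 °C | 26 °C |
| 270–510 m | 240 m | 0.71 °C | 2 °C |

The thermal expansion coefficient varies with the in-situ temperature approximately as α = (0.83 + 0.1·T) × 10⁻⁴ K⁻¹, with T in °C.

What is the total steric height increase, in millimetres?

Δh = 184 mm

Layer 1: α = (0.83 + 0.1×26)×10⁻⁴ = 3.43×10⁻⁴ K⁻¹
Layer 2: α = (0.83 + 0.1×2)×10⁻⁴ = 1.03×10⁻⁴ K⁻¹
270 × 3.43×10⁻⁴ × 1.8 = 0.166698 m
0.71 × 1.03×10⁻⁴ × 240 = 0.0175512 m
Δh = 0.166698 + 0.0175512 = 0.1842492 m ≈ 184 mm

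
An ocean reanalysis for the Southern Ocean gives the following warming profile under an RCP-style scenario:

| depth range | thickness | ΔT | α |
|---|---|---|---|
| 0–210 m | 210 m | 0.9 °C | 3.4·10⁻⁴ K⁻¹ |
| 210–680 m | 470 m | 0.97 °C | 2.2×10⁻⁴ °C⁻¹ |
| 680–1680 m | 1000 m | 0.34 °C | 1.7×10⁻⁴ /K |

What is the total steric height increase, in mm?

Δh ≈ 222 mm

0–210 m: 0.9 × 210 × 3.4×10⁻⁴ = 0.06426 m
470 × 0.97 × 2.2×10⁻⁴ = 0.100298 m
680–1680 m: 1000 × 1.7×10⁻⁴ × 0.34 = 0.05780 m
Δh = 0.06426 + 0.100298 + 0.05780 = 0.222358 m ≈ 222 mm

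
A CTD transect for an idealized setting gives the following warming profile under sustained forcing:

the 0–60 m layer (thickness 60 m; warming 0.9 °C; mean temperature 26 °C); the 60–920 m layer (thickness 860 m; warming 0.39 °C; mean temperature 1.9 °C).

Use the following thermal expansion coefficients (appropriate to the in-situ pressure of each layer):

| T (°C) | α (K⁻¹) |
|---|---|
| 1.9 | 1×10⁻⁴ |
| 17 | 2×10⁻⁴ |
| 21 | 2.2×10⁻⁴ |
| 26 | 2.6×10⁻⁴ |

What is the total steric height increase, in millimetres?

47.6 mm of thermosteric rise

Layer 1 at 26 °C → α = 2.6×10⁻⁴ K⁻¹
Layer 2 at 1.9 °C → α = 1×10⁻⁴ K⁻¹
60 × 0.9 × 2.6×10⁻⁴ = 0.01404 m
860 × 0.39 × 1×10⁻⁴ = 0.03354 m
Δh = 0.01404 + 0.03354 = 0.04758 m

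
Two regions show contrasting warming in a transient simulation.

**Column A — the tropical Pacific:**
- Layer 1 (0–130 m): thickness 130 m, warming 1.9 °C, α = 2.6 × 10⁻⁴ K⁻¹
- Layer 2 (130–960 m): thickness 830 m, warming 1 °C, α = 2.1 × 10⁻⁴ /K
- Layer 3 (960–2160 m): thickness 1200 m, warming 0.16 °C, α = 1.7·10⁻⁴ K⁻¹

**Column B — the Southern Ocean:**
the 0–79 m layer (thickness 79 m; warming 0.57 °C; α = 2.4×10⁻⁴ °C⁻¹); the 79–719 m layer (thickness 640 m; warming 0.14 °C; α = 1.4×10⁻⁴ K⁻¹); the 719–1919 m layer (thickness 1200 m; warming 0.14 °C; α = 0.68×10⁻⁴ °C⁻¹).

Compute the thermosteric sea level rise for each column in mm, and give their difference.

A 2.6×10⁻⁴ × 1.9 × 130 = 0.06422 m
A Layer 2: 830 × 2.1×10⁻⁴ × 1 = 0.17430 m
A 960–2160 m: 1.7×10⁻⁴ × 0.16 × 1200 = 0.03264 m
A total: 0.27116 m
B Layer 1: 79 × 0.57 × 2.4×10⁻⁴ = 0.0108072 m
B 79–719 m: 640 × 0.14 × 1.4×10⁻⁴ = 0.012544 m
B 1200 × 0.14 × 0.68×10⁻⁴ = 0.011424 m
B total: 0.0347752 m
Difference: 0.27116 − 0.0347752 = 0.2363848 m

Δh_A ≈ 270 mm, Δh_B ≈ 35 mm; difference ≈ 240 mm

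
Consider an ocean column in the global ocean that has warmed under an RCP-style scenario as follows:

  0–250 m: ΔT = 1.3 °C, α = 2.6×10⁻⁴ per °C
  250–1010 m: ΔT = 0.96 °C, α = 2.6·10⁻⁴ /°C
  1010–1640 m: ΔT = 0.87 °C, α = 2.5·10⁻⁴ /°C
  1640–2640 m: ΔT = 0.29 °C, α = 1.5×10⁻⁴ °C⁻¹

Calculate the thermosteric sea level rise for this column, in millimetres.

250 × 2.6×10⁻⁴ × 1.3 = 0.08450 m
250–1010 m: 2.6×10⁻⁴ × 0.96 × 760 = 0.189696 m
2.5×10⁻⁴ × 0.87 × 630 = 0.137025 m
Layer 4: 0.29 × 1000 × 1.5×10⁻⁴ = 0.04350 m
Δh = 0.08450 + 0.189696 + 0.137025 + 0.04350 = 0.454721 m

Δh ≈ 455 mm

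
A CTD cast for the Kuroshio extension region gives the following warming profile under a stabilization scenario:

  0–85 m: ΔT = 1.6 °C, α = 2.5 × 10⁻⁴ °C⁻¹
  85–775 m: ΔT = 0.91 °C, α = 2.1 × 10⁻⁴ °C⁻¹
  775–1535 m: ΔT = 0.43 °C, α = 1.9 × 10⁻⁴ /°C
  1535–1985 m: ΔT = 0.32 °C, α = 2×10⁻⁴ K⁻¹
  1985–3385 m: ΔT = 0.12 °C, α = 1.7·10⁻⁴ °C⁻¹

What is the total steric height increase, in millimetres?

Layer 1: 1.6 × 2.5×10⁻⁴ × 85 = 0.03400 m
85–775 m: 2.1×10⁻⁴ × 0.91 × 690 = 0.131859 m
775–1535 m: 0.43 × 760 × 1.9×10⁻⁴ = 0.062092 m
0.32 × 450 × 2×10⁻⁴ = 0.02880 m
1985–3385 m: 1400 × 1.7×10⁻⁴ × 0.12 = 0.02856 m
Δh = 0.03400 + 0.131859 + 0.062092 + 0.02880 + 0.02856 = 0.285311 m

Δh = 285 mm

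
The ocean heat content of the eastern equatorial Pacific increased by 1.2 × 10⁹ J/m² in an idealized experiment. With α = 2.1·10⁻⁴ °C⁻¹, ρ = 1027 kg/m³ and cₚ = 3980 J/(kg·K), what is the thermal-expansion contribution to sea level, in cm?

Δh = αQ/(ρcₚ) = 2.1×10⁻⁴ × 1.2×10⁹ / (1027 × 3980) ≈ 0.061652 m

6.17 cm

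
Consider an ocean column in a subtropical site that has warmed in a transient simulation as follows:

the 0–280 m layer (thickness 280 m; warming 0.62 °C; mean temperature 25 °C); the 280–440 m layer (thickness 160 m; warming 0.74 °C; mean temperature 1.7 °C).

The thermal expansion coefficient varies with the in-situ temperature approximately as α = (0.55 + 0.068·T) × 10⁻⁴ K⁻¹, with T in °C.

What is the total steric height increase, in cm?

Δh ≈ 4.69 cm

Layer 1: α = (0.55 + 0.068×25)×10⁻⁴ = 2.25×10⁻⁴ K⁻¹
Layer 2: α = (0.55 + 0.068×1.7)×10⁻⁴ = 0.6656×10⁻⁴ K⁻¹
0.62 × 280 × 2.25×10⁻⁴ = 0.03906 m
160 × 0.6656×10⁻⁴ × 0.74 = 0.007880704 m
Δh = 0.03906 + 0.007880704 = 0.046940704 m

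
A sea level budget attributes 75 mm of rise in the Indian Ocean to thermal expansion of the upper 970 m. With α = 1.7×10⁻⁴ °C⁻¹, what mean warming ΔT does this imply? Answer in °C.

about 0.455 °C

ΔT = Δh/(αH) = 0.075 / (1.7×10⁻⁴ × 970) ≈ 0.4548 °C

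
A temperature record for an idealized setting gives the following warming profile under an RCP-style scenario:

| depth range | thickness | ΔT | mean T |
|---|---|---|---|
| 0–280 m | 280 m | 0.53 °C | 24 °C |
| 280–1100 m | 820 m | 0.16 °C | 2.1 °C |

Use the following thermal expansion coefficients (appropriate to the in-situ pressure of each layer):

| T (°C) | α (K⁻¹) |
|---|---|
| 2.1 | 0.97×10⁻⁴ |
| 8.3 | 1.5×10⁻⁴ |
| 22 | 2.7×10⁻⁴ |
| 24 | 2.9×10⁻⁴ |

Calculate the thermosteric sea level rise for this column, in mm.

about 55.8 mm

Layer 1 at 24 °C → α = 2.9×10⁻⁴ K⁻¹
Layer 2 at 2.1 °C → α = 0.97×10⁻⁴ K⁻¹
Layer 1: 280 × 2.9×10⁻⁴ × 0.53 = 0.043036 m
280–1100 m: 0.16 × 0.97×10⁻⁴ × 820 = 0.0127264 m
Δh = 0.043036 + 0.0127264 = 0.0557624 m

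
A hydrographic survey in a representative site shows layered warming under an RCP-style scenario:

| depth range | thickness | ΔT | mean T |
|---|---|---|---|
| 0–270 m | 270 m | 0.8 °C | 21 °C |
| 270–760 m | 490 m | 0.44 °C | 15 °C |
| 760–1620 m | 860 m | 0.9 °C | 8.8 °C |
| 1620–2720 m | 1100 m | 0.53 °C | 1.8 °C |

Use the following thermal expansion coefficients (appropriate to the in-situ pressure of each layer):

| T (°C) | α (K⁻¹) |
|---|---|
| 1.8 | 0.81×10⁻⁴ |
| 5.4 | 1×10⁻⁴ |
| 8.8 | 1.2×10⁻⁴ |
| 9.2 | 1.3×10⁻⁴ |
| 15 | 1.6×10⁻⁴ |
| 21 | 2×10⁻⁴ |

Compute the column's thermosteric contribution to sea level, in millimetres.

Δh = 218 mm

Layer 1 at 21 °C → α = 2×10⁻⁴ K⁻¹
Layer 2 at 15 °C → α = 1.6×10⁻⁴ K⁻¹
Layer 3 at 8.8 °C → α = 1.2×10⁻⁴ K⁻¹
Layer 4 at 1.8 °C → α = 0.81×10⁻⁴ K⁻¹
Layer 1: 2×10⁻⁴ × 270 × 0.8 = 0.04320 m
270–760 m: 1.6×10⁻⁴ × 490 × 0.44 = 0.034496 m
1.2×10⁻⁴ × 860 × 0.9 = 0.09288 m
1620–2720 m: 1100 × 0.53 × 0.81×10⁻⁴ = 0.047223 m
Δh = 0.04320 + 0.034496 + 0.09288 + 0.047223 = 0.217799 m ≈ 218 mm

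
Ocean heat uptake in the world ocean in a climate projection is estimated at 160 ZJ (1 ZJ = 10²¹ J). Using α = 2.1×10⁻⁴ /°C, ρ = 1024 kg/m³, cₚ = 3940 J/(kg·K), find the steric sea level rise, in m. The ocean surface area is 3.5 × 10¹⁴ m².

Per unit area: Q = 160×10²¹ / (3.5×10¹⁴) ≈ 4.571×10⁸ J/m²
Δh = αQ/(ρcₚ) = 2.1×10⁻⁴ × 4.571×10⁸ / (1024 × 3940) ≈ 0.023792 m

0.024 m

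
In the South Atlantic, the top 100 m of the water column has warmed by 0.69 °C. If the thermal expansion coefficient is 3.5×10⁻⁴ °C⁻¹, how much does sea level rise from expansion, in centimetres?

about 2.42 cm

Δh = αΔT·H = 3.5×10⁻⁴ × 0.69 × 100 = 0.02415 m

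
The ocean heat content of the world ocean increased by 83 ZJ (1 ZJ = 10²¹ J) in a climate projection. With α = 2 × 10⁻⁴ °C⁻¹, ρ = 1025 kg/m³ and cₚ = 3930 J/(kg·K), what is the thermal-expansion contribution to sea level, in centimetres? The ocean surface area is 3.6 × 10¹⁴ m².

Per unit area: Q = 83×10²¹ / (3.6×10¹⁴) ≈ 2.306×10⁸ J/m²
Δh = αQ/(ρcₚ) = 2×10⁻⁴ × 2.306×10⁸ / (1025 × 3930) ≈ 0.011449 m

1.14 cm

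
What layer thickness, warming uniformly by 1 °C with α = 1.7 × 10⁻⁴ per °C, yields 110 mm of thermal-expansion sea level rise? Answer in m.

H = Δh/(αΔT) = 0.11 / (1.7×10⁻⁴ × 1) ≈ 647.1 m

H ≈ 647 m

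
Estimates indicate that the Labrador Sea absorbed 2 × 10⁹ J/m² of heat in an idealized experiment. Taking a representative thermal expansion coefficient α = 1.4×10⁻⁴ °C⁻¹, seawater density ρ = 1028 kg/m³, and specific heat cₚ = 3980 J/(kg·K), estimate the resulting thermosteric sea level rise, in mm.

68.4 mm of thermosteric rise

Δh = αQ/(ρcₚ) = 1.4×10⁻⁴ × 2×10⁹ / (1028 × 3980) ≈ 0.068436 m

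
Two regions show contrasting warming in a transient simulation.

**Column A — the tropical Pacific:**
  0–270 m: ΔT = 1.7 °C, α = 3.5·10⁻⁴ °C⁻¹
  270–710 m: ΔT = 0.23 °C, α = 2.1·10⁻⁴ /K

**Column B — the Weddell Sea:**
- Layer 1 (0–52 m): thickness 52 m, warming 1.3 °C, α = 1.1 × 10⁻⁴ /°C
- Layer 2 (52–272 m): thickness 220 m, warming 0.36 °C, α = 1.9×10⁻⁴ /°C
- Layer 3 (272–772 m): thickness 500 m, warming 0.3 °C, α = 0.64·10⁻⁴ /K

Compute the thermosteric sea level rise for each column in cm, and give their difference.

A Layer 1: 1.7 × 270 × 3.5×10⁻⁴ = 0.16065 m
A 2.1×10⁻⁴ × 440 × 0.23 = 0.021252 m
A total: 0.181902 m
B Layer 1: 1.3 × 1.1×10⁻⁴ × 52 = 0.007436 m
B 1.9×10⁻⁴ × 0.36 × 220 = 0.015048 m
B Layer 3: 500 × 0.64×10⁻⁴ × 0.3 = 0.00960 m
B total: 0.032084 m
Difference: 0.181902 − 0.032084 = 0.149818 m

A: 18.2 cm; B: 3.21 cm; difference 15.0 cm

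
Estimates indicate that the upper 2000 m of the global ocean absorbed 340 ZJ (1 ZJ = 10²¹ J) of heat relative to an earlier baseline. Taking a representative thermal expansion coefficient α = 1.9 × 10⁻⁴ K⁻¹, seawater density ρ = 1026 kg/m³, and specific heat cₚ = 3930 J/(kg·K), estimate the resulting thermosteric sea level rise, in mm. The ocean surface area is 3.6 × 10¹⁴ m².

Per unit area: Q = 340×10²¹ / (3.6×10¹⁴) ≈ 9.444×10⁸ J/m²
Δh = αQ/(ρcₚ) = 1.9×10⁻⁴ × 9.444×10⁸ / (1026 × 3930) ≈ 0.044501 m

44.5 mm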